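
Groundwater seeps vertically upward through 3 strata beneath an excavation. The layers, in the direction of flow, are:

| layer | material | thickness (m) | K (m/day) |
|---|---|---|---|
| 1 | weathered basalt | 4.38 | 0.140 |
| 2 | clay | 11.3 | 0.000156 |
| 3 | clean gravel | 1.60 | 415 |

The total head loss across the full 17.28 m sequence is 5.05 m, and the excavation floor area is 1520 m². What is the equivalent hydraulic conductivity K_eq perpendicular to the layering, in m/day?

0.000238

Flow is perpendicular to layering, so the layers act in series and the equivalent K is the thickness-weighted harmonic mean.
Total thickness L = 4.38 + 11.3 + 1.60 = 17.28 m.
Σ(b_i/K_i) = 4.38/0.140 + 11.3/0.000156 + 1.60/415 = 72467 d.
K_eq = L / Σ(b_i/K_i) = 17.28 / 72467 = 0.0002385 m/day.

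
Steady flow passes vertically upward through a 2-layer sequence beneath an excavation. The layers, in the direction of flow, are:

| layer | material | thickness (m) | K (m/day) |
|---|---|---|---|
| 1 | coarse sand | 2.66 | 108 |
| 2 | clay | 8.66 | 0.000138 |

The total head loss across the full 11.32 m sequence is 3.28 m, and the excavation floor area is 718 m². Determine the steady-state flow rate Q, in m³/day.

Flow is perpendicular to layering, so the layers act in series and the equivalent K is the thickness-weighted harmonic mean.
Total thickness L = 2.66 + 8.66 = 11.32 m.
Σ(b_i/K_i) = 2.66/108 + 8.66/0.000138 = 62754 d.
K_eq = L / Σ(b_i/K_i) = 11.32 / 62754 = 0.0001804 m/day.
Q = K_eq · A · (Δh/L) = 0.0001804 × 718 × (3.28/11.32) = 0.03753 m³/day.

0.0375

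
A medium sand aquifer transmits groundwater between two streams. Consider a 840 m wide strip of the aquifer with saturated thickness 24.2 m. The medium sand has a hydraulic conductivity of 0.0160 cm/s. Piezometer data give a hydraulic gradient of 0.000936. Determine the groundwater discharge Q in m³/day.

Convert K: 0.0160 cm/s × 864 = 13.82 m/day.
Cross-sectional area A = 840 × 24.2 = 20328 m².
Hydraulic gradient i = 0.000936.
Darcy's law: Q = K · A · i = 13.82 × 20328 × 0.0009360 = 263.0 m³/day.

263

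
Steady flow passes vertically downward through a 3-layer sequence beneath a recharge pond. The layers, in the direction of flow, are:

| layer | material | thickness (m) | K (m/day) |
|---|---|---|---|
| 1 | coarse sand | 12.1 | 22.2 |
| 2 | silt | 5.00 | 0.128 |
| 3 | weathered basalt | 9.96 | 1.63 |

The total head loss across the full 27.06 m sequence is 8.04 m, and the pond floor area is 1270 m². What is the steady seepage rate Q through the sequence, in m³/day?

223

Flow is perpendicular to layering, so the layers act in series and the equivalent K is the thickness-weighted harmonic mean.
Total thickness L = 12.1 + 5.00 + 9.96 = 27.06 m.
Σ(b_i/K_i) = 12.1/22.2 + 5.00/0.128 + 9.96/1.63 = 45.72 d.
K_eq = L / Σ(b_i/K_i) = 27.06 / 45.72 = 0.5919 m/day.
Q = K_eq · A · (Δh/L) = 0.5919 × 1270 × (8.04/27.06) = 223.3 m³/day.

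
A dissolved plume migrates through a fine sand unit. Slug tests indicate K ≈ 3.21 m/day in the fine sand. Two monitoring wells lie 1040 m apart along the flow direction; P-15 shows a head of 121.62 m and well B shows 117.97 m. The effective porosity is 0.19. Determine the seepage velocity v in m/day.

0.0593

Hydraulic gradient i = (121.62 − 117.97) / 1040 = 3.65 / 1040 = 0.003510.
Darcy flux q = K · i = 3.210 × 0.003510 = 0.01127 m/day.
Seepage velocity v = q / n_e = 0.01127 / 0.19 = 0.05929 m/day.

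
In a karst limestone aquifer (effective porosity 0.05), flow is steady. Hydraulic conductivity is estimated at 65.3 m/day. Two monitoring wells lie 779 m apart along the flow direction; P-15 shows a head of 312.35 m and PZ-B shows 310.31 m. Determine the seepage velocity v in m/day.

3.42

Hydraulic gradient i = (312.35 − 310.31) / 779 = 2.04 / 779 = 0.002619.
Darcy flux q = K · i = 65.30 × 0.002619 = 0.1710 m/day.
Seepage velocity v = q / n_e = 0.1710 / 0.05 = 3.420 m/day.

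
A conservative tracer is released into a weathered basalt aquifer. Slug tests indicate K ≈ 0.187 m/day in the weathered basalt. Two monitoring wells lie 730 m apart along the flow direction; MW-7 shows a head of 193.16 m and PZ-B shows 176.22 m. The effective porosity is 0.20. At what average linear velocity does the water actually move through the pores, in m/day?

0.0217

Hydraulic gradient i = (193.16 − 176.22) / 730 = 16.94 / 730 = 0.02321.
Darcy flux q = K · i = 0.1870 × 0.02321 = 0.004339 m/day.
Seepage velocity v = q / n_e = 0.004339 / 0.20 = 0.02170 m/day.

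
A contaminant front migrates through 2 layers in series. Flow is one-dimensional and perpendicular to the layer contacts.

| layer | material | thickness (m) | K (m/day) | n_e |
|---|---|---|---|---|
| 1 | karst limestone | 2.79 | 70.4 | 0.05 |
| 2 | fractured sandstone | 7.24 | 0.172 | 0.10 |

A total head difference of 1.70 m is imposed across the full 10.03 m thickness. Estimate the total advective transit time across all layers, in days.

With flow normal to the layers, continuity requires the same specific discharge q through every layer.
Σ(b_i/K_i) = 2.79/70.4 + 7.24/0.172 = 42.13 d.
q = Δh / Σ(b_i/K_i) = 1.70 / 42.13 = 0.04035 m/day.
In each layer the seepage velocity is v_i = q/n_i, so the layer transit time is t_i = b_i·n_i / q:
  layer 1 (karst limestone): t_1 = 2.79 × 0.05 / 0.04035 = 3.457 d
  layer 2 (fractured sandstone): t_2 = 7.24 × 0.10 / 0.04035 = 17.94 d
Total t = Σ t_i = 21.40 days.

21.4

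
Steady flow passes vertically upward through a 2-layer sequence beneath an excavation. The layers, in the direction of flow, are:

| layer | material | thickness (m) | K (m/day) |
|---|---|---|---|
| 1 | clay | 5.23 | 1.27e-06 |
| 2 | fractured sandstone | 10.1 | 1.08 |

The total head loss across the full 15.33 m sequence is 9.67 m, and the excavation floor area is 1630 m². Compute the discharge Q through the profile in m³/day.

Flow is perpendicular to layering, so the layers act in series and the equivalent K is the thickness-weighted harmonic mean.
Total thickness L = 5.23 + 10.1 = 15.33 m.
Σ(b_i/K_i) = 5.23/1.27e-06 + 10.1/1.08 = 4.118e+06 d.
K_eq = L / Σ(b_i/K_i) = 15.33 / 4.118e+06 = 3.723e-06 m/day.
Q = K_eq · A · (Δh/L) = 3.723e-06 × 1630 × (9.67/15.33) = 0.003827 m³/day.

0.00383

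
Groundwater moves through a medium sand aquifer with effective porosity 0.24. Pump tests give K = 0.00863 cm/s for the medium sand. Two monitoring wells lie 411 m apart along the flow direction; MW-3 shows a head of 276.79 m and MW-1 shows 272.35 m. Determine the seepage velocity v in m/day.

0.336

Convert K: 0.00863 cm/s × 864 = 7.456 m/day.
Hydraulic gradient i = (276.79 − 272.35) / 411 = 4.44 / 411 = 0.01080.
Darcy flux q = K · i = 7.456 × 0.01080 = 0.08055 m/day.
Seepage velocity v = q / n_e = 0.08055 / 0.24 = 0.3356 m/day.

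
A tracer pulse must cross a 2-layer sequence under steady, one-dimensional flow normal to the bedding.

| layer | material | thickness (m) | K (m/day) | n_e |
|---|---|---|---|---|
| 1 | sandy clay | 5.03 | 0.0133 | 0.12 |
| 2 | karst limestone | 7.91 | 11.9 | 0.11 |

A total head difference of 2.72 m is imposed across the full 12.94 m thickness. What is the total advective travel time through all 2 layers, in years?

With flow normal to the layers, continuity requires the same specific discharge q through every layer.
Σ(b_i/K_i) = 5.03/0.0133 + 7.91/11.9 = 378.9 d.
q = Δh / Σ(b_i/K_i) = 2.72 / 378.9 = 0.007179 m/day.
In each layer the seepage velocity is v_i = q/n_i, so the layer transit time is t_i = b_i·n_i / q:
  layer 1 (sandy clay): t_1 = 5.03 × 0.12 / 0.007179 = 84.07 d
  layer 2 (karst limestone): t_2 = 7.91 × 0.11 / 0.007179 = 121.2 d
Total t = Σ t_i = 205.3 days = 0.5620 years.

0.562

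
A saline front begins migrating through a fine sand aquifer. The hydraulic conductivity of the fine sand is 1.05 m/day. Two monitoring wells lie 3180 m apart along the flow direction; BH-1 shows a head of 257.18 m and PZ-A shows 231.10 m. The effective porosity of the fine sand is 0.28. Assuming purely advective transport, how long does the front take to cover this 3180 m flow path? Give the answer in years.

Hydraulic gradient i = (257.18 − 231.10) / 3180 = 26.08 / 3180 = 0.008201.
Darcy flux q = K · i = 1.050 × 0.008201 = 0.008611 m/day.
Seepage velocity v = q / n_e = 0.008611 / 0.28 = 0.03075 m/day.
Travel time t = L / v = 3180 / 0.03075 = 1.034e+05 days = 283.1 years.

283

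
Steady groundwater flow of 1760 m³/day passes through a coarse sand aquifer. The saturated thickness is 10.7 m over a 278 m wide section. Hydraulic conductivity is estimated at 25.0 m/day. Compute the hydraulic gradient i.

0.0237

Cross-sectional area A = 278 × 10.7 = 2975 m².
From Q = K·A·i, i = Q / (K·A) = 1760 / (25.00 × 2975) = 0.02367.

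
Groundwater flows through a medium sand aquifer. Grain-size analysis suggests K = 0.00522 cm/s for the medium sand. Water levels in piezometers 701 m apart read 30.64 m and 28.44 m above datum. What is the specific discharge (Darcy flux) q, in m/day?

0.0142

Convert K: 0.00522 cm/s × 864 = 4.510 m/day.
Hydraulic gradient i = (30.64 − 28.44) / 701 = 2.2 / 701 = 0.003138.
Specific discharge q = K · i = 4.510 × 0.003138 = 0.01415 m/day.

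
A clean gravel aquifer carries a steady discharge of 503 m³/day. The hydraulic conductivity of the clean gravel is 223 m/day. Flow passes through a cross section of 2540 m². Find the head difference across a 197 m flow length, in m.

From Q = K·A·i, i = Q / (K·A) = 503 / (223.0 × 2540) = 0.0008880.
Head loss Δh = i · L = 0.0008880 × 197 = 0.1749 m.

0.175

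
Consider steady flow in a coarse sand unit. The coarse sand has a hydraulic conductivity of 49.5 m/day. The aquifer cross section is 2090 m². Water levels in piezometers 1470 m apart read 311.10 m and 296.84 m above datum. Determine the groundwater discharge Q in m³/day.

Hydraulic gradient i = (311.10 − 296.84) / 1470 = 14.26 / 1470 = 0.009701.
Darcy's law: Q = K · A · i = 49.50 × 2090 × 0.009701 = 1004 m³/day.

1000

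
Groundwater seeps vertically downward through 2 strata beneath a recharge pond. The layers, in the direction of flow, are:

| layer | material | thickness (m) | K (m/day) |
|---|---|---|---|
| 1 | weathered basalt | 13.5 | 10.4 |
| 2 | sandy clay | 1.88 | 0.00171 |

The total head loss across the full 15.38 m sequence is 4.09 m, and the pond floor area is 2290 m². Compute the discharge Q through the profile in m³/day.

8.51

Flow is perpendicular to layering, so the layers act in series and the equivalent K is the thickness-weighted harmonic mean.
Total thickness L = 13.5 + 1.88 = 15.38 m.
Σ(b_i/K_i) = 13.5/10.4 + 1.88/0.00171 = 1101 d.
K_eq = L / Σ(b_i/K_i) = 15.38 / 1101 = 0.01397 m/day.
Q = K_eq · A · (Δh/L) = 0.01397 × 2290 × (4.09/15.38) = 8.509 m³/day.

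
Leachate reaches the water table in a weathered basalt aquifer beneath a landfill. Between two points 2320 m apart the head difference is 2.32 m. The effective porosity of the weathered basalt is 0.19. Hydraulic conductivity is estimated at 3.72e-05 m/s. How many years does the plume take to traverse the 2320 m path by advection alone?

375

Convert K: 3.72e-05 m/s × 86400 = 3.214 m/day.
Hydraulic gradient i = Δh / L = 2.32 / 2320 = 0.001000.
Darcy flux q = K · i = 3.214 × 0.001000 = 0.003214 m/day.
Seepage velocity v = q / n_e = 0.003214 / 0.19 = 0.01692 m/day.
Travel time t = L / v = 2320 / 0.01692 = 1.371e+05 days = 375.5 years.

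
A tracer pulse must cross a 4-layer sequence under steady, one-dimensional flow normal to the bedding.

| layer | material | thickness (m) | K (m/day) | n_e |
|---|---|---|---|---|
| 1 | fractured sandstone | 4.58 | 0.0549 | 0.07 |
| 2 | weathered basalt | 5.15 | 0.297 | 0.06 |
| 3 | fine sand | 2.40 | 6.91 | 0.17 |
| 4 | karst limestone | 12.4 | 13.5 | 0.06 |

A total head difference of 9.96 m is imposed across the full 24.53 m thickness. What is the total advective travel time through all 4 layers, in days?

With flow normal to the layers, continuity requires the same specific discharge q through every layer.
Σ(b_i/K_i) = 4.58/0.0549 + 5.15/0.297 + 2.40/6.91 + 12.4/13.5 = 102.0 d.
q = Δh / Σ(b_i/K_i) = 9.96 / 102.0 = 0.09762 m/day.
In each layer the seepage velocity is v_i = q/n_i, so the layer transit time is t_i = b_i·n_i / q:
  layer 1 (fractured sandstone): t_1 = 4.58 × 0.07 / 0.09762 = 3.284 d
  layer 2 (weathered basalt): t_2 = 5.15 × 0.06 / 0.09762 = 3.165 d
  layer 3 (fine sand): t_3 = 2.40 × 0.17 / 0.09762 = 4.180 d
  layer 4 (karst limestone): t_4 = 12.4 × 0.06 / 0.09762 = 7.622 d
Total t = Σ t_i = 18.25 days.

18.3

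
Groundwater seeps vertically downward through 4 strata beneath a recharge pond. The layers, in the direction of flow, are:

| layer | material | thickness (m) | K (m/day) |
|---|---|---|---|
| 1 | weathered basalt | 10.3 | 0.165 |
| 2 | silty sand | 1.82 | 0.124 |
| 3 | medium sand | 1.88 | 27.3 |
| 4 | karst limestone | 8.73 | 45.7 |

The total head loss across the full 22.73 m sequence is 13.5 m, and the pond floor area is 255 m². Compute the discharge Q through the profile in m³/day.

Flow is perpendicular to layering, so the layers act in series and the equivalent K is the thickness-weighted harmonic mean.
Total thickness L = 10.3 + 1.82 + 1.88 + 8.73 = 22.73 m.
Σ(b_i/K_i) = 10.3/0.165 + 1.82/0.124 + 1.88/27.3 + 8.73/45.7 = 77.36 d.
K_eq = L / Σ(b_i/K_i) = 22.73 / 77.36 = 0.2938 m/day.
Q = K_eq · A · (Δh/L) = 0.2938 × 255 × (13.5/22.73) = 44.50 m³/day.

44.5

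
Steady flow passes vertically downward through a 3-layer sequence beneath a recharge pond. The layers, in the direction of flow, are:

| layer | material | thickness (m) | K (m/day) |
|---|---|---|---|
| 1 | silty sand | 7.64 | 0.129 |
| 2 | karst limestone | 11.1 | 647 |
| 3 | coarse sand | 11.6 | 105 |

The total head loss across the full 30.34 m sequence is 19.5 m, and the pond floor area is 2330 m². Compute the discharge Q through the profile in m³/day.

Flow is perpendicular to layering, so the layers act in series and the equivalent K is the thickness-weighted harmonic mean.
Total thickness L = 7.64 + 11.1 + 11.6 = 30.34 m.
Σ(b_i/K_i) = 7.64/0.129 + 11.1/647 + 11.6/105 = 59.35 d.
K_eq = L / Σ(b_i/K_i) = 30.34 / 59.35 = 0.5112 m/day.
Q = K_eq · A · (Δh/L) = 0.5112 × 2330 × (19.5/30.34) = 765.5 m³/day.

766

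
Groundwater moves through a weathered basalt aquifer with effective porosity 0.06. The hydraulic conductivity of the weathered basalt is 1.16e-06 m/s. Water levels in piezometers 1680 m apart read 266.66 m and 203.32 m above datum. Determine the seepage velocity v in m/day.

0.0630

Convert K: 1.16e-06 m/s × 86400 = 0.1002 m/day.
Hydraulic gradient i = (266.66 − 203.32) / 1680 = 63.34 / 1680 = 0.03770.
Darcy flux q = K · i = 0.1002 × 0.03770 = 0.003779 m/day.
Seepage velocity v = q / n_e = 0.003779 / 0.06 = 0.06298 m/day.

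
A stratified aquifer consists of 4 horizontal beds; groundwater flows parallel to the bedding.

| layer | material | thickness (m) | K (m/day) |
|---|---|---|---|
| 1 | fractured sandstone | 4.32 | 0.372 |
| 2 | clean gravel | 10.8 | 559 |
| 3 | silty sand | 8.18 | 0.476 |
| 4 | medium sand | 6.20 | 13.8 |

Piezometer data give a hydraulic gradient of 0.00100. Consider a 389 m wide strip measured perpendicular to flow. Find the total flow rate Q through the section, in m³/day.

2380

Flow is parallel to layering, so each bed carries its own Darcy discharge and the transmissivities add.
Σ(K_i·b_i) = 0.372×4.32 + 559×10.8 + 0.476×8.18 + 13.8×6.20 = 6128 m²/day.
Hydraulic gradient i = 0.00100.
Q = Σ(K_i·b_i) · W · i = 6128 × 389 × 0.001000 = 2384 m³/day.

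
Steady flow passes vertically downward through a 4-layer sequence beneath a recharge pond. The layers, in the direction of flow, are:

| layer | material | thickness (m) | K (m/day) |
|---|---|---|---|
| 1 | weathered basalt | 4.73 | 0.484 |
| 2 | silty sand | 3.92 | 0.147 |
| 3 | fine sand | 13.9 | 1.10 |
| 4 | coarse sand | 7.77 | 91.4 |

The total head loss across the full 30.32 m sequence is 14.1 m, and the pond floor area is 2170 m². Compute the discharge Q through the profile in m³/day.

622

Flow is perpendicular to layering, so the layers act in series and the equivalent K is the thickness-weighted harmonic mean.
Total thickness L = 4.73 + 3.92 + 13.9 + 7.77 = 30.32 m.
Σ(b_i/K_i) = 4.73/0.484 + 3.92/0.147 + 13.9/1.10 + 7.77/91.4 = 49.16 d.
K_eq = L / Σ(b_i/K_i) = 30.32 / 49.16 = 0.6168 m/day.
Q = K_eq · A · (Δh/L) = 0.6168 × 2170 × (14.1/30.32) = 622.4 m³/day.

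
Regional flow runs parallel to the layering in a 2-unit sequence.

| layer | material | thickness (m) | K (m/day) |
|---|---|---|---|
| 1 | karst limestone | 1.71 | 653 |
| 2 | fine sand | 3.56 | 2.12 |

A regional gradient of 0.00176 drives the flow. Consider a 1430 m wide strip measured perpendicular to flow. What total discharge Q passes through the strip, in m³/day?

Flow is parallel to layering, so each bed carries its own Darcy discharge and the transmissivities add.
Σ(K_i·b_i) = 653×1.71 + 2.12×3.56 = 1124 m²/day.
Hydraulic gradient i = 0.00176.
Q = Σ(K_i·b_i) · W · i = 1124 × 1430 × 0.001760 = 2829 m³/day.

2830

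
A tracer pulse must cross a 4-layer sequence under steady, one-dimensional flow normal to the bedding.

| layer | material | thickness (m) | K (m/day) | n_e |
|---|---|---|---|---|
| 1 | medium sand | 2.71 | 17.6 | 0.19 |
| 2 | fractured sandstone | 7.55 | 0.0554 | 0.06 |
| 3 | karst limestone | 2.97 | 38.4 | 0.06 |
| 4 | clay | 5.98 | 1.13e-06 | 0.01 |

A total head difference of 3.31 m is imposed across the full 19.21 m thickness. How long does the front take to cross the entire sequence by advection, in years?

With flow normal to the layers, continuity requires the same specific discharge q through every layer.
Σ(b_i/K_i) = 2.71/17.6 + 7.55/0.0554 + 2.97/38.4 + 5.98/1.13e-06 = 5.292e+06 d.
q = Δh / Σ(b_i/K_i) = 3.31 / 5.292e+06 = 6.255e-07 m/day.
In each layer the seepage velocity is v_i = q/n_i, so the layer transit time is t_i = b_i·n_i / q:
  layer 1 (medium sand): t_1 = 2.71 × 0.19 / 6.255e-07 = 8.232e+05 d
  layer 2 (fractured sandstone): t_2 = 7.55 × 0.06 / 6.255e-07 = 7.243e+05 d
  layer 3 (karst limestone): t_3 = 2.97 × 0.06 / 6.255e-07 = 2.849e+05 d
  layer 4 (clay): t_4 = 5.98 × 0.01 / 6.255e-07 = 95611 d
Total t = Σ t_i = 1.928e+06 days = 5279 years.

5280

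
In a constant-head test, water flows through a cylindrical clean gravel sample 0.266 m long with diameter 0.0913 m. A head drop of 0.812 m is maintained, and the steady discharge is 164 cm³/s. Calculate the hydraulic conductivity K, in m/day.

Cross-sectional area A = π·(d/2)² = π × (0.0913/2)² = 0.006547 m².
Convert discharge: 164 cm³/s = 0.0001640 m³/s.
Darcy's law rearranged: K = Q·L / (A·Δh) = 0.0001640 × 0.266 / (0.006547 × 0.812) = 0.008206 m/s = 709.0 m/day.

709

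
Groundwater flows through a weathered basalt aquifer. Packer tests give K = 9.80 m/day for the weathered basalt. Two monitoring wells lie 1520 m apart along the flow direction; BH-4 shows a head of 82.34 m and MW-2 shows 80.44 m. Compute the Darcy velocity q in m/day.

Hydraulic gradient i = (82.34 − 80.44) / 1520 = 1.9 / 1520 = 0.001250.
Specific discharge q = K · i = 9.800 × 0.001250 = 0.01225 m/day.

0.0123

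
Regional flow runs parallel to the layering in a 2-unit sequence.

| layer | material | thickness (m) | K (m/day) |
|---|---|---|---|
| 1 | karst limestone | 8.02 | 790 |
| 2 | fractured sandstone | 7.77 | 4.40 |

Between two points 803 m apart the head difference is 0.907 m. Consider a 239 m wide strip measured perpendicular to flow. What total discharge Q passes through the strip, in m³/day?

1720

Flow is parallel to layering, so each bed carries its own Darcy discharge and the transmissivities add.
Σ(K_i·b_i) = 790×8.02 + 4.40×7.77 = 6370 m²/day.
Hydraulic gradient i = Δh / L = 0.907 / 803 = 0.001130.
Q = Σ(K_i·b_i) · W · i = 6370 × 239 × 0.001130 = 1720 m³/day.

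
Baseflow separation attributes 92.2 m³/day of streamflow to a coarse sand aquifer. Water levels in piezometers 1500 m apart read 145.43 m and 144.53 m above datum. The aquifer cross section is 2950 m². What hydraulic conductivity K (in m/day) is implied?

Hydraulic gradient i = (145.43 − 144.53) / 1500 = 0.9 / 1500 = 0.0006000.
From Q = K·A·i, K = Q / (A·i) = 92.2 / (2950 × 0.0006000) = 52.09 m/day.

52.1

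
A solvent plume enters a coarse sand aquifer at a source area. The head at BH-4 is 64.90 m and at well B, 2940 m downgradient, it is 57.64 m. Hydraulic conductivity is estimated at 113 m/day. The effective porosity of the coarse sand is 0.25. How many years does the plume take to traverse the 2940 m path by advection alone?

7.21

Hydraulic gradient i = (64.90 − 57.64) / 2940 = 7.26 / 2940 = 0.002469.
Darcy flux q = K · i = 113.0 × 0.002469 = 0.2790 m/day.
Seepage velocity v = q / n_e = 0.2790 / 0.25 = 1.116 m/day.
Travel time t = L / v = 2940 / 1.116 = 2634 days = 7.212 years.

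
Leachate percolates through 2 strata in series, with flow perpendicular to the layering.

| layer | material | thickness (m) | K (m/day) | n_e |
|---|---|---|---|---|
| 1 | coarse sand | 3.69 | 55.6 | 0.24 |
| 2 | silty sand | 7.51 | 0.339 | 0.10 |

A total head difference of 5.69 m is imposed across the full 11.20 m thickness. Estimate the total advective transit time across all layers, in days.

6.39

With flow normal to the layers, continuity requires the same specific discharge q through every layer.
Σ(b_i/K_i) = 3.69/55.6 + 7.51/0.339 = 22.22 d.
q = Δh / Σ(b_i/K_i) = 5.69 / 22.22 = 0.2561 m/day.
In each layer the seepage velocity is v_i = q/n_i, so the layer transit time is t_i = b_i·n_i / q:
  layer 1 (coarse sand): t_1 = 3.69 × 0.24 / 0.2561 = 3.458 d
  layer 2 (silty sand): t_2 = 7.51 × 0.10 / 0.2561 = 2.933 d
Total t = Σ t_i = 6.391 days.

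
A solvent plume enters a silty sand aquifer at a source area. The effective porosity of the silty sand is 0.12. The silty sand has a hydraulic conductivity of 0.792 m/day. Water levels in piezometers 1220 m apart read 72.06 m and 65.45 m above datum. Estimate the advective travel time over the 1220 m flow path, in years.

93.4

Hydraulic gradient i = (72.06 − 65.45) / 1220 = 6.61 / 1220 = 0.005418.
Darcy flux q = K · i = 0.7920 × 0.005418 = 0.004291 m/day.
Seepage velocity v = q / n_e = 0.004291 / 0.12 = 0.03576 m/day.
Travel time t = L / v = 1220 / 0.03576 = 34117 days = 93.41 years.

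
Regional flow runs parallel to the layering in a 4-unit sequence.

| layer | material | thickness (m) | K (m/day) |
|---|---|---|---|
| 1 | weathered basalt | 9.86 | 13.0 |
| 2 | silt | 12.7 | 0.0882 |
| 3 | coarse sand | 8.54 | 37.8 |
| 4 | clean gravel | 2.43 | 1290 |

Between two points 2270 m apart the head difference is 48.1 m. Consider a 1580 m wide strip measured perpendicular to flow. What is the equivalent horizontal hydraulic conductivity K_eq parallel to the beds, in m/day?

Flow is parallel to layering, so each bed carries its own Darcy discharge and the transmissivities add.
Σ(K_i·b_i) = 13.0×9.86 + 0.0882×12.7 + 37.8×8.54 + 1290×2.43 = 3587 m²/day.
Total thickness b = 33.53 m, so K_eq = Σ(K_i·b_i)/b = 107.0 m/day.

107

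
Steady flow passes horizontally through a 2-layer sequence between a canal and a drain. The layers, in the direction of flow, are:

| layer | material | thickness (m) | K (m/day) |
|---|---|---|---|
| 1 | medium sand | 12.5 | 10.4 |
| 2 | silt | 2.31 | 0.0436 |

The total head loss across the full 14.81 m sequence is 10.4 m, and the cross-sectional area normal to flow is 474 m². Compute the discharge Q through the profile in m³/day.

Flow is perpendicular to layering, so the layers act in series and the equivalent K is the thickness-weighted harmonic mean.
Total thickness L = 12.5 + 2.31 = 14.81 m.
Σ(b_i/K_i) = 12.5/10.4 + 2.31/0.0436 = 54.18 d.
K_eq = L / Σ(b_i/K_i) = 14.81 / 54.18 = 0.2733 m/day.
Q = K_eq · A · (Δh/L) = 0.2733 × 474 × (10.4/14.81) = 90.98 m³/day.

91.0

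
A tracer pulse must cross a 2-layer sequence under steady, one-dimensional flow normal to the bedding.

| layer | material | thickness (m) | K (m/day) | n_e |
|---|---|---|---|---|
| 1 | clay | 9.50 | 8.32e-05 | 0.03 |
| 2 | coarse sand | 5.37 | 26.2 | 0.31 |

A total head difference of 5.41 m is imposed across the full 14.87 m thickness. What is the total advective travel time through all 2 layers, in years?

With flow normal to the layers, continuity requires the same specific discharge q through every layer.
Σ(b_i/K_i) = 9.50/8.32e-05 + 5.37/26.2 = 1.142e+05 d.
q = Δh / Σ(b_i/K_i) = 5.41 / 1.142e+05 = 4.738e-05 m/day.
In each layer the seepage velocity is v_i = q/n_i, so the layer transit time is t_i = b_i·n_i / q:
  layer 1 (clay): t_1 = 9.50 × 0.03 / 4.738e-05 = 6015 d
  layer 2 (coarse sand): t_2 = 5.37 × 0.31 / 4.738e-05 = 35135 d
Total t = Σ t_i = 41150 days = 112.7 years.

113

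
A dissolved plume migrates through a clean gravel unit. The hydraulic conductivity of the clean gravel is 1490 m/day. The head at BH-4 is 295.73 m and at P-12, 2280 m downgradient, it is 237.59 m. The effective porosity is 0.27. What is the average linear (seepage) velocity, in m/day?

Hydraulic gradient i = (295.73 − 237.59) / 2280 = 58.14 / 2280 = 0.02550.
Darcy flux q = K · i = 1490 × 0.02550 = 38.00 m/day.
Seepage velocity v = q / n_e = 38.00 / 0.27 = 140.7 m/day.

141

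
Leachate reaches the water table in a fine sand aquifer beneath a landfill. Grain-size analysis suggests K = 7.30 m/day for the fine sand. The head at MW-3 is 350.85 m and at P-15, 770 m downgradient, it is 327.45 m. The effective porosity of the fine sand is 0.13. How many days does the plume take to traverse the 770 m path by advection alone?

Hydraulic gradient i = (350.85 − 327.45) / 770 = 23.4 / 770 = 0.03039.
Darcy flux q = K · i = 7.300 × 0.03039 = 0.2218 m/day.
Seepage velocity v = q / n_e = 0.2218 / 0.13 = 1.706 m/day.
Travel time t = L / v = 770 / 1.706 = 451.2 days.

451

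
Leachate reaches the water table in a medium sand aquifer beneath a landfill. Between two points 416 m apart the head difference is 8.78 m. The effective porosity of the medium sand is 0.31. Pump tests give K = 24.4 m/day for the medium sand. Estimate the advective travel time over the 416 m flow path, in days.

Hydraulic gradient i = Δh / L = 8.78 / 416 = 0.02111.
Darcy flux q = K · i = 24.40 × 0.02111 = 0.5150 m/day.
Seepage velocity v = q / n_e = 0.5150 / 0.31 = 1.661 m/day.
Travel time t = L / v = 416 / 1.661 = 250.4 days.

250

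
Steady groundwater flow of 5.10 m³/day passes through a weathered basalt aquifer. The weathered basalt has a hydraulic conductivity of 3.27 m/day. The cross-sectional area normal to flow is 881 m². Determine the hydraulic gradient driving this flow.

0.00177

From Q = K·A·i, i = Q / (K·A) = 5.10 / (3.270 × 881.0) = 0.001770.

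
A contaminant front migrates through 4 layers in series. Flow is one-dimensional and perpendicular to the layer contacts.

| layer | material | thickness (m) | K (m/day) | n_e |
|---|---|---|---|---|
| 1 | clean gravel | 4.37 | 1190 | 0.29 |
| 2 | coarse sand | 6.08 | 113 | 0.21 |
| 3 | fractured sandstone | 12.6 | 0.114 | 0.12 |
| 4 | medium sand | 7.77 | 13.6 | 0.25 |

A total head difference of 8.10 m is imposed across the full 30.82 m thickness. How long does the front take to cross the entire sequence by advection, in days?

With flow normal to the layers, continuity requires the same specific discharge q through every layer.
Σ(b_i/K_i) = 4.37/1190 + 6.08/113 + 12.6/0.114 + 7.77/13.6 = 111.2 d.
q = Δh / Σ(b_i/K_i) = 8.10 / 111.2 = 0.07287 m/day.
In each layer the seepage velocity is v_i = q/n_i, so the layer transit time is t_i = b_i·n_i / q:
  layer 1 (clean gravel): t_1 = 4.37 × 0.29 / 0.07287 = 17.39 d
  layer 2 (coarse sand): t_2 = 6.08 × 0.21 / 0.07287 = 17.52 d
  layer 3 (fractured sandstone): t_3 = 12.6 × 0.12 / 0.07287 = 20.75 d
  layer 4 (medium sand): t_4 = 7.77 × 0.25 / 0.07287 = 26.66 d
Total t = Σ t_i = 82.32 days.

82.3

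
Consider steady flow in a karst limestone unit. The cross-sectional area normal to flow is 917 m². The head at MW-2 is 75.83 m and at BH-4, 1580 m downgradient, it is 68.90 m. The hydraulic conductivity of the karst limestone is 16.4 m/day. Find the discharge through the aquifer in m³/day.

Hydraulic gradient i = (75.83 − 68.90) / 1580 = 6.93 / 1580 = 0.004386.
Darcy's law: Q = K · A · i = 16.40 × 917.0 × 0.004386 = 65.96 m³/day.

66.0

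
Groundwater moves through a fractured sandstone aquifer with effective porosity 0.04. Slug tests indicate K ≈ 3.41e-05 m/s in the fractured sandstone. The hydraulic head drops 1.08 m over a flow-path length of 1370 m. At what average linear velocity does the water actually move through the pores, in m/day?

Convert K: 3.41e-05 m/s × 86400 = 2.946 m/day.
Hydraulic gradient i = Δh / L = 1.08 / 1370 = 0.0007883.
Darcy flux q = K · i = 2.946 × 0.0007883 = 0.002323 m/day.
Seepage velocity v = q / n_e = 0.002323 / 0.04 = 0.05806 m/day.

0.0581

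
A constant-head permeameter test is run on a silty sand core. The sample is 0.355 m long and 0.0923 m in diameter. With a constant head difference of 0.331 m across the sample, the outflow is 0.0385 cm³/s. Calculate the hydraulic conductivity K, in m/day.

Cross-sectional area A = π·(d/2)² = π × (0.0923/2)² = 0.006691 m².
Convert discharge: 0.0385 cm³/s = 3.850e-08 m³/s.
Darcy's law rearranged: K = Q·L / (A·Δh) = 3.850e-08 × 0.355 / (0.006691 × 0.331) = 6.171e-06 m/s = 0.5332 m/day.

0.533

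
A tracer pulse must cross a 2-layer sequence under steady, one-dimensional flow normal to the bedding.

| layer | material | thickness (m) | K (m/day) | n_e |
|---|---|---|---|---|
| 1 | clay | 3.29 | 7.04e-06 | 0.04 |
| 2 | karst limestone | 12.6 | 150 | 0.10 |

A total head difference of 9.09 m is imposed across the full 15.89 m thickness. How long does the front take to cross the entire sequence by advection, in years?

With flow normal to the layers, continuity requires the same specific discharge q through every layer.
Σ(b_i/K_i) = 3.29/7.04e-06 + 12.6/150 = 4.673e+05 d.
q = Δh / Σ(b_i/K_i) = 9.09 / 4.673e+05 = 1.945e-05 m/day.
In each layer the seepage velocity is v_i = q/n_i, so the layer transit time is t_i = b_i·n_i / q:
  layer 1 (clay): t_1 = 3.29 × 0.04 / 1.945e-05 = 6766 d
  layer 2 (karst limestone): t_2 = 12.6 × 0.10 / 1.945e-05 = 64778 d
Total t = Σ t_i = 71544 days = 195.9 years.

196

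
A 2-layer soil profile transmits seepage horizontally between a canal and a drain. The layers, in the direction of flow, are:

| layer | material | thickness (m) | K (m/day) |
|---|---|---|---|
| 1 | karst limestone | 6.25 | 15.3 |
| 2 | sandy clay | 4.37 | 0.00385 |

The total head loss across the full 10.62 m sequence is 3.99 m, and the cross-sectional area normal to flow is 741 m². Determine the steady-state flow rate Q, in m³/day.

Flow is perpendicular to layering, so the layers act in series and the equivalent K is the thickness-weighted harmonic mean.
Total thickness L = 6.25 + 4.37 = 10.62 m.
Σ(b_i/K_i) = 6.25/15.3 + 4.37/0.00385 = 1135 d.
K_eq = L / Σ(b_i/K_i) = 10.62 / 1135 = 0.009353 m/day.
Q = K_eq · A · (Δh/L) = 0.009353 × 741 × (3.99/10.62) = 2.604 m³/day.

2.60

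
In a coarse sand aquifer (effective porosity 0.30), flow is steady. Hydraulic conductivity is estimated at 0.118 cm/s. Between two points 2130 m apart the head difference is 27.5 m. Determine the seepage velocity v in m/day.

4.39

Convert K: 0.118 cm/s × 864 = 102.0 m/day.
Hydraulic gradient i = Δh / L = 27.5 / 2130 = 0.01291.
Darcy flux q = K · i = 102.0 × 0.01291 = 1.316 m/day.
Seepage velocity v = q / n_e = 1.316 / 0.30 = 4.388 m/day.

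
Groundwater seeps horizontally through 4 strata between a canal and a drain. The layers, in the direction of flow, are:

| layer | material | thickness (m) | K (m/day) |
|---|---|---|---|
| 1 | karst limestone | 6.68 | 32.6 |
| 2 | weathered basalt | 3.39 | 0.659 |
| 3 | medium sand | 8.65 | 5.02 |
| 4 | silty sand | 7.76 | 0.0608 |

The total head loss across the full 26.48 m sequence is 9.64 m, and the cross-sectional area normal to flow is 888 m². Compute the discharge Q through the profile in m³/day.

63.5

Flow is perpendicular to layering, so the layers act in series and the equivalent K is the thickness-weighted harmonic mean.
Total thickness L = 6.68 + 3.39 + 8.65 + 7.76 = 26.48 m.
Σ(b_i/K_i) = 6.68/32.6 + 3.39/0.659 + 8.65/5.02 + 7.76/0.0608 = 134.7 d.
K_eq = L / Σ(b_i/K_i) = 26.48 / 134.7 = 0.1966 m/day.
Q = K_eq · A · (Δh/L) = 0.1966 × 888 × (9.64/26.48) = 63.55 m³/day.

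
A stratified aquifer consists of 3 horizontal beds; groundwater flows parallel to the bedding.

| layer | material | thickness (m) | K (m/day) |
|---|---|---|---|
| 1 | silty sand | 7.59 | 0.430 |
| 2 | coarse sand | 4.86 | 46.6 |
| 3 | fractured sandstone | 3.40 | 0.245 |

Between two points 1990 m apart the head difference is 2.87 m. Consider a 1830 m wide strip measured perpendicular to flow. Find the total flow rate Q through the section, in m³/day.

609

Flow is parallel to layering, so each bed carries its own Darcy discharge and the transmissivities add.
Σ(K_i·b_i) = 0.430×7.59 + 46.6×4.86 + 0.245×3.40 = 230.6 m²/day.
Hydraulic gradient i = Δh / L = 2.87 / 1990 = 0.001442.
Q = Σ(K_i·b_i) · W · i = 230.6 × 1830 × 0.001442 = 608.5 m³/day.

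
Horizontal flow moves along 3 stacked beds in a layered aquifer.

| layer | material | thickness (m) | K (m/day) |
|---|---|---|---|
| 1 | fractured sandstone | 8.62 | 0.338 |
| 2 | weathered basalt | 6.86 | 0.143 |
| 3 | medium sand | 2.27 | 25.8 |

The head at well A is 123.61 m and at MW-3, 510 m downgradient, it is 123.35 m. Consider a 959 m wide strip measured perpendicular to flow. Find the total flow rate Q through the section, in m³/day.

Flow is parallel to layering, so each bed carries its own Darcy discharge and the transmissivities add.
Σ(K_i·b_i) = 0.338×8.62 + 0.143×6.86 + 25.8×2.27 = 62.46 m²/day.
Hydraulic gradient i = (123.61 − 123.35) / 510 = 0.26 / 510 = 0.0005098.
Q = Σ(K_i·b_i) · W · i = 62.46 × 959 × 0.0005098 = 30.54 m³/day.

30.5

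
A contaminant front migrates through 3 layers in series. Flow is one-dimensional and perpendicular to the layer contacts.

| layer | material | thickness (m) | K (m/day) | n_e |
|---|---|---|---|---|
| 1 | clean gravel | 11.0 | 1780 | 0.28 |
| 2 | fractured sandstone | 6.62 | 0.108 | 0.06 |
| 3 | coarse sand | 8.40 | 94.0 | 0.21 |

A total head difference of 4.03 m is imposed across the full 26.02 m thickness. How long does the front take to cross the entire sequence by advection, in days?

79.8

With flow normal to the layers, continuity requires the same specific discharge q through every layer.
Σ(b_i/K_i) = 11.0/1780 + 6.62/0.108 + 8.40/94.0 = 61.39 d.
q = Δh / Σ(b_i/K_i) = 4.03 / 61.39 = 0.06564 m/day.
In each layer the seepage velocity is v_i = q/n_i, so the layer transit time is t_i = b_i·n_i / q:
  layer 1 (clean gravel): t_1 = 11.0 × 0.28 / 0.06564 = 46.92 d
  layer 2 (fractured sandstone): t_2 = 6.62 × 0.06 / 0.06564 = 6.051 d
  layer 3 (coarse sand): t_3 = 8.40 × 0.21 / 0.06564 = 26.87 d
Total t = Σ t_i = 79.84 days.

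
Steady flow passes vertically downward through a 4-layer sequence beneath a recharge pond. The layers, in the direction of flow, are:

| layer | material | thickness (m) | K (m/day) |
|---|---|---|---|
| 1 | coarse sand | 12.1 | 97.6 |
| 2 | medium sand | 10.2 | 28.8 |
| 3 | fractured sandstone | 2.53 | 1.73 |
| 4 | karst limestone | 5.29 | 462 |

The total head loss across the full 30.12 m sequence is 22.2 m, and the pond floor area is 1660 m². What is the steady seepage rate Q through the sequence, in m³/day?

18900

Flow is perpendicular to layering, so the layers act in series and the equivalent K is the thickness-weighted harmonic mean.
Total thickness L = 12.1 + 10.2 + 2.53 + 5.29 = 30.12 m.
Σ(b_i/K_i) = 12.1/97.6 + 10.2/28.8 + 2.53/1.73 + 5.29/462 = 1.952 d.
K_eq = L / Σ(b_i/K_i) = 30.12 / 1.952 = 15.43 m/day.
Q = K_eq · A · (Δh/L) = 15.43 × 1660 × (22.2/30.12) = 18879 m³/day.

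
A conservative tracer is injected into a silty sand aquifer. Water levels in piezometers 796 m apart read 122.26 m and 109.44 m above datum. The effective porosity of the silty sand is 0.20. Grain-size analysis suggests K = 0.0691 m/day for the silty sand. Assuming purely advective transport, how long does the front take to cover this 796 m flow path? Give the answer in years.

392

Hydraulic gradient i = (122.26 − 109.44) / 796 = 12.82 / 796 = 0.01611.
Darcy flux q = K · i = 0.06910 × 0.01611 = 0.001113 m/day.
Seepage velocity v = q / n_e = 0.001113 / 0.20 = 0.005564 m/day.
Travel time t = L / v = 796 / 0.005564 = 1.431e+05 days = 391.7 years.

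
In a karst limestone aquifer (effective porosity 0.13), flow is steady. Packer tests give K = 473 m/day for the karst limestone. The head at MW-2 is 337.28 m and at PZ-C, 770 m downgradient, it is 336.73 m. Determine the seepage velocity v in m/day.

Hydraulic gradient i = (337.28 − 336.73) / 770 = 0.55 / 770 = 0.0007143.
Darcy flux q = K · i = 473.0 × 0.0007143 = 0.3379 m/day.
Seepage velocity v = q / n_e = 0.3379 / 0.13 = 2.599 m/day.

2.60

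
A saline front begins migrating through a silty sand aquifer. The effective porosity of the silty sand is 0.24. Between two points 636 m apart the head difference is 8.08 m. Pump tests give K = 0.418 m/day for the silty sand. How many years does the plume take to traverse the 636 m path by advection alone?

Hydraulic gradient i = Δh / L = 8.08 / 636 = 0.01270.
Darcy flux q = K · i = 0.4180 × 0.01270 = 0.005310 m/day.
Seepage velocity v = q / n_e = 0.005310 / 0.24 = 0.02213 m/day.
Travel time t = L / v = 636 / 0.02213 = 28743 days = 78.70 years.

78.7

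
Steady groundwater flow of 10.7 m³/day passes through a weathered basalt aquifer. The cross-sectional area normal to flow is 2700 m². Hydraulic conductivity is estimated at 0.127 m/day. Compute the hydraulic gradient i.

From Q = K·A·i, i = Q / (K·A) = 10.7 / (0.1270 × 2700) = 0.03120.

0.0312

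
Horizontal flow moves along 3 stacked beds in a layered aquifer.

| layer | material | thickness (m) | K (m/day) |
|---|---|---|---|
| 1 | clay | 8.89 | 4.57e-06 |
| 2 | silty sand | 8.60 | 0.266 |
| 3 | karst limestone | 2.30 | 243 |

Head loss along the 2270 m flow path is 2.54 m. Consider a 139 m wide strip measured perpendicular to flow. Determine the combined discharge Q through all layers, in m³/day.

87.3

Flow is parallel to layering, so each bed carries its own Darcy discharge and the transmissivities add.
Σ(K_i·b_i) = 4.57e-06×8.89 + 0.266×8.60 + 243×2.30 = 561.2 m²/day.
Hydraulic gradient i = Δh / L = 2.54 / 2270 = 0.001119.
Q = Σ(K_i·b_i) · W · i = 561.2 × 139 × 0.001119 = 87.28 m³/day.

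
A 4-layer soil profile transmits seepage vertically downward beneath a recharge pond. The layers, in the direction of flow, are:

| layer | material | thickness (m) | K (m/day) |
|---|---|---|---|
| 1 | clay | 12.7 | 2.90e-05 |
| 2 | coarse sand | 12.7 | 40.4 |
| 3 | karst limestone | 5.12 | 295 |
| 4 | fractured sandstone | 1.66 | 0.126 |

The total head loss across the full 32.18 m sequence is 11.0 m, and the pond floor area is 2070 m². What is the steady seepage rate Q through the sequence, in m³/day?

Flow is perpendicular to layering, so the layers act in series and the equivalent K is the thickness-weighted harmonic mean.
Total thickness L = 12.7 + 12.7 + 5.12 + 1.66 = 32.18 m.
Σ(b_i/K_i) = 12.7/2.90e-05 + 12.7/40.4 + 5.12/295 + 1.66/0.126 = 4.379e+05 d.
K_eq = L / Σ(b_i/K_i) = 32.18 / 4.379e+05 = 7.348e-05 m/day.
Q = K_eq · A · (Δh/L) = 7.348e-05 × 2070 × (11.0/32.18) = 0.05199 m³/day.

0.0520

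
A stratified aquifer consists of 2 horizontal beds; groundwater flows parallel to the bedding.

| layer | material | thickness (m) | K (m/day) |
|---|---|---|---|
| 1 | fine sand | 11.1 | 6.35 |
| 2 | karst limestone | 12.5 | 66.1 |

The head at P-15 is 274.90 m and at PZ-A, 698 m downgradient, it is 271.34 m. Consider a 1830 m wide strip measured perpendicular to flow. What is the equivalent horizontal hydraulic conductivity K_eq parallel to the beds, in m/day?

Flow is parallel to layering, so each bed carries its own Darcy discharge and the transmissivities add.
Σ(K_i·b_i) = 6.35×11.1 + 66.1×12.5 = 896.7 m²/day.
Total thickness b = 23.60 m, so K_eq = Σ(K_i·b_i)/b = 38.00 m/day.

38.0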